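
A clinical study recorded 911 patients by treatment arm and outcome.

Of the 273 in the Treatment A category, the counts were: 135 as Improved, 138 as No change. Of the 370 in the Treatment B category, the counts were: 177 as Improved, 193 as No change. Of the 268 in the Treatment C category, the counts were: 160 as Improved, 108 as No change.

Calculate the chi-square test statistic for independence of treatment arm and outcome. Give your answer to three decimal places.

9.632

Row totals: 273, 370, 268. Column totals: 472, 439. Grand total N = 911.
Expected counts (row total × column total / N):
  Treatment A, Improved: 273×472/911 = 141.4446
  Treatment A, No change: 273×439/911 = 131.5554
  Treatment B, Improved: 370×472/911 = 191.7014
  Treatment B, No change: 370×439/911 = 178.2986
  Treatment C, Improved: 268×472/911 = 138.8540
  Treatment C, No change: 268×439/911 = 129.1460
Contributions (O − E)²/E:
  (135 − 141.4446)²/141.4446 = 0.2936
  (138 − 131.5554)²/131.5554 = 0.3157
  (177 − 191.7014)²/191.7014 = 1.1274
  (193 − 178.2986)²/178.2986 = 1.2122
  (160 − 138.8540)²/138.8540 = 3.2203
  (108 − 129.1460)²/129.1460 = 3.4624
χ² = 0.2936 + 0.3157 + 1.1274 + 1.2122 + 3.2203 + 3.4624 = 9.632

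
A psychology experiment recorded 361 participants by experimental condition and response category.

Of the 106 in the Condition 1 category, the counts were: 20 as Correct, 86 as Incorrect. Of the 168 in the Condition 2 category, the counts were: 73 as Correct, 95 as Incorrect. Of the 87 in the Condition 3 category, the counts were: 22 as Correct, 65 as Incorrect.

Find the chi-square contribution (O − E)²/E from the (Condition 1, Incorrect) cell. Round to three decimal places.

2.624

Row total (Condition 1) = 106; column total (Incorrect) = 246; N = 361.
Expected count E = 106 × 246 / 361 = 72.2327.
Contribution = (O − E)²/E = (86 − 72.2327)² / 72.2327 = 2.624.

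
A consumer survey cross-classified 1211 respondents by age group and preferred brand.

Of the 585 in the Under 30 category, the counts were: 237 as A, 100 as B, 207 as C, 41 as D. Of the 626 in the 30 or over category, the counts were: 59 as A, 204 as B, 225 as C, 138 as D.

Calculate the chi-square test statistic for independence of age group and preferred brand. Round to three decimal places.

194.769

Row totals: 585, 626. Column totals: 296, 304, 432, 179. Grand total N = 1211.
Expected counts (row total × column total / N):
  Under 30, A: 585×296/1211 = 142.9893
  Under 30, B: 585×304/1211 = 146.8538
  Under 30, C: 585×432/1211 = 208.6870
  Under 30, D: 585×179/1211 = 86.4699
  30 or over, A: 626×296/1211 = 153.0107
  30 or over, B: 626×304/1211 = 157.1462
  30 or over, C: 626×432/1211 = 223.3130
  30 or over, D: 626×179/1211 = 92.5301
Contributions (O − E)²/E:
  (237 − 142.9893)²/142.9893 = 61.8089
  (100 − 146.8538)²/146.8538 = 14.9487
  (207 − 208.6870)²/208.6870 = 0.0136
  (41 − 86.4699)²/86.4699 = 23.9102
  (59 − 153.0107)²/153.0107 = 57.7607
  (204 − 157.1462)²/157.1462 = 13.9697
  (225 − 223.3130)²/223.3130 = 0.0127
  (138 − 92.5301)²/92.5301 = 22.3442
χ² = 61.8089 + 14.9487 + 0.0136 + 23.9102 + 57.7607 + 13.9697 + 0.0127 + 22.3442 = 194.769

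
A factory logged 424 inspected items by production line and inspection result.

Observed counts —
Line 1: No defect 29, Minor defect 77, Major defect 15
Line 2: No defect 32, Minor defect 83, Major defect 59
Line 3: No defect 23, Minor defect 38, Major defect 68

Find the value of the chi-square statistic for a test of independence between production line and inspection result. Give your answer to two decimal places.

Row totals: 121, 174, 129. Column totals: 84, 198, 142. Grand total N = 424.
Expected counts (row total × column total / N):
  Line 1, No defect: 121×84/424 = 23.972
  Line 1, Minor defect: 121×198/424 = 56.505
  Line 1, Major defect: 121×142/424 = 40.524
  Line 2, No defect: 174×84/424 = 34.472
  Line 2, Minor defect: 174×198/424 = 81.255
  Line 2, Major defect: 174×142/424 = 58.274
  Line 3, No defect: 129×84/424 = 25.557
  Line 3, Minor defect: 129×198/424 = 60.241
  Line 3, Major defect: 129×142/424 = 43.203
Contributions (O − E)²/E:
  (29 − 23.972)²/23.972 = 1.0546
  (77 − 56.505)²/56.505 = 7.4338
  (15 − 40.524)²/40.524 = 16.0763
  (32 − 34.472)²/34.472 = 0.1773
  (83 − 81.255)²/81.255 = 0.0375
  (59 − 58.274)²/58.274 = 0.0090
  (23 − 25.557)²/25.557 = 0.2558
  (38 − 60.241)²/60.241 = 8.2114
  (68 − 43.203)²/43.203 = 14.2326
χ² = 1.0546 + 7.4338 + 16.0763 + 0.1773 + 0.0375 + 0.0090 + 0.2558 + 8.2114 + 14.2326 = 47.49

47.49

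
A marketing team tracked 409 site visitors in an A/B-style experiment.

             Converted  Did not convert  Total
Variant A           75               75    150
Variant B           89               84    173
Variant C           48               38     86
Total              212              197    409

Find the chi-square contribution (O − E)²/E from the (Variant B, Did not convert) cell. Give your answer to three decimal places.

Row total (Variant B) = 173; column total (Did not convert) = 197; N = 409.
Expected count E = 173 × 197 / 409 = 83.3276.
Contribution = (O − E)²/E = (84 − 83.3276)² / 83.3276 = 0.005.

0.005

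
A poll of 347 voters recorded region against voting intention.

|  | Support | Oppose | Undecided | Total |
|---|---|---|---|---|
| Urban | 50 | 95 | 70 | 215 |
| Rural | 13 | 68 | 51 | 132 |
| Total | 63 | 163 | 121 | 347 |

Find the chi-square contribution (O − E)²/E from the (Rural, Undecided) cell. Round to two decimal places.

Row total (Rural) = 132; column total (Undecided) = 121; N = 347.
Expected count E = 132 × 121 / 347 = 46.029.
Contribution = (O − E)²/E = (51 − 46.029)² / 46.029 = 0.54.

0.54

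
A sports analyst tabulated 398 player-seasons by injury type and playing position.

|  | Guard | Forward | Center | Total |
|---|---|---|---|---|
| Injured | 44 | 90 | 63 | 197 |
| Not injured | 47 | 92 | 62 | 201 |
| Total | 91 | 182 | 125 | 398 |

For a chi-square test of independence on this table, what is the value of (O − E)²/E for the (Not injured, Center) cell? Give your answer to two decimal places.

0.02

Row total (Not injured) = 201; column total (Center) = 125; N = 398.
Expected count E = 201 × 125 / 398 = 63.128.
Contribution = (O − E)²/E = (62 − 63.128)² / 63.128 = 0.02.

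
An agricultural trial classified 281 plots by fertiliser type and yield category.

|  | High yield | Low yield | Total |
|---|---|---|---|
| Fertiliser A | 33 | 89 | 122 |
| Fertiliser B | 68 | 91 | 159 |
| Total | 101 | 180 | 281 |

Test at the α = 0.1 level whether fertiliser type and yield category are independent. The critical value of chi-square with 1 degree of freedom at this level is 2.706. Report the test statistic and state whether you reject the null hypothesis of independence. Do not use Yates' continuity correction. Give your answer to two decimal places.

7.41; reject H₀

Grand total N = 281.
Expected counts (row total × column total / N):
  Fertiliser A, High yield: 122×101/281 = 43.8505
  Fertiliser A, Low yield: 122×180/281 = 78.1495
  Fertiliser B, High yield: 159×101/281 = 57.1495
  Fertiliser B, Low yield: 159×180/281 = 101.8505
Contributions (O − E)²/E:
  (33 − 43.8505)²/43.8505 = 2.6849
  (89 − 78.1495)²/78.1495 = 1.5065
  (68 − 57.1495)²/57.1495 = 2.0601
  (91 − 101.8505)²/101.8505 = 1.1559
χ² = 2.6849 + 1.5065 + 2.0601 + 1.1559 = 7.41
df = (2−1)(2−1) = 1. Since 7.41 > 2.706, reject the null hypothesis of independence at α = 0.1.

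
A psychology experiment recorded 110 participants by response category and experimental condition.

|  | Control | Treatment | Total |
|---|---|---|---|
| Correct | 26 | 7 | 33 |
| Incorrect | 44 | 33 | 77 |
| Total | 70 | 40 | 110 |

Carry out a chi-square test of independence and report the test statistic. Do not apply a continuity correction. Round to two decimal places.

Grand total N = 110.
Expected counts (row total × column total / N):
  Correct, Control: 33×70/110 = 21.000
  Correct, Treatment: 33×40/110 = 12.000
  Incorrect, Control: 77×70/110 = 49.000
  Incorrect, Treatment: 77×40/110 = 28.000
Contributions (O − E)²/E:
  (26 − 21.000)²/21.000 = 1.1905
  (7 − 12.000)²/12.000 = 2.0833
  (44 − 49.000)²/49.000 = 0.5102
  (33 − 28.000)²/28.000 = 0.8929
χ² = 1.1905 + 2.0833 + 0.5102 + 0.8929 = 4.68

4.68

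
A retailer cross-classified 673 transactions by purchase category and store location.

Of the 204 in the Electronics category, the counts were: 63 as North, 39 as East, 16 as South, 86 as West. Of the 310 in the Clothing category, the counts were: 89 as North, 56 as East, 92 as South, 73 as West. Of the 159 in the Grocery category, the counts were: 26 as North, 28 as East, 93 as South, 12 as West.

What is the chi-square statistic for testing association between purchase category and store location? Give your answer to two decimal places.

128.03

Row totals: 204, 310, 159. Column totals: 178, 123, 201, 171. Grand total N = 673.
Expected counts (row total × column total / N):
  Electronics, North: 204×178/673 = 53.955
  Electronics, East: 204×123/673 = 37.284
  Electronics, South: 204×201/673 = 60.927
  Electronics, West: 204×171/673 = 51.834
  Clothing, North: 310×178/673 = 81.991
  Clothing, East: 310×123/673 = 56.657
  Clothing, South: 310×201/673 = 92.585
  Clothing, West: 310×171/673 = 78.767
  Grocery, North: 159×178/673 = 42.053
  Grocery, East: 159×123/673 = 29.059
  Grocery, South: 159×201/673 = 47.487
  Grocery, West: 159×171/673 = 40.400
Contributions (O − E)²/E:
  (63 − 53.955)²/53.955 = 1.5163
  (39 − 37.284)²/37.284 = 0.0790
  (16 − 60.927)²/60.927 = 33.1287
  (86 − 51.834)²/51.834 = 22.5203
  (89 − 81.991)²/81.991 = 0.5992
  (56 − 56.657)²/56.657 = 0.0076
  (92 − 92.585)²/92.585 = 0.0037
  (73 − 78.767)²/78.767 = 0.4222
  (26 − 42.053)²/42.053 = 6.1280
  (28 − 29.059)²/29.059 = 0.0386
  (93 − 47.487)²/47.487 = 43.6211
  (12 − 40.400)²/40.400 = 19.9644
χ² = 1.5163 + 0.0790 + 33.1287 + 22.5203 + 0.5992 + 0.0076 + 0.0037 + 0.4222 + 6.1280 + 0.0386 + 43.6211 + 19.9644 = 128.03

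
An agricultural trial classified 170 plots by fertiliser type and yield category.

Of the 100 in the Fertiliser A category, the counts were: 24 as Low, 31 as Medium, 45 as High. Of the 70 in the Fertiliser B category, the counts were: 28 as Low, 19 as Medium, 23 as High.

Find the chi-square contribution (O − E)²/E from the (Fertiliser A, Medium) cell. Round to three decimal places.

Row total (Fertiliser A) = 100; column total (Medium) = 50; N = 170.
Expected count E = 100 × 50 / 170 = 29.4118.
Contribution = (O − E)²/E = (31 − 29.4118)² / 29.4118 = 0.086.

0.086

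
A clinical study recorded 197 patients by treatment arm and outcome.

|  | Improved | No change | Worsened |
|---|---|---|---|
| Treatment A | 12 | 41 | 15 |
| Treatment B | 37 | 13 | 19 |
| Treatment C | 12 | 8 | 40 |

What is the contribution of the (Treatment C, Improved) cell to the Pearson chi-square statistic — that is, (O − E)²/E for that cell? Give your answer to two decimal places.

2.33

Row total (Treatment C) = 60; column total (Improved) = 61; N = 197.
Expected count E = 60 × 61 / 197 = 18.579.
Contribution = (O − E)²/E = (12 − 18.579)² / 18.579 = 2.33.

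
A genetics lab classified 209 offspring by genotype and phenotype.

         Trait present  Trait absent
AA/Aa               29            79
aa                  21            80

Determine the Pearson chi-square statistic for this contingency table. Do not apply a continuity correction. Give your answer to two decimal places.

1.05

Row totals: 108, 101. Column totals: 50, 159. Grand total N = 209.
Expected counts (row total × column total / N):
  AA/Aa, Trait present: 108×50/209 = 25.837
  AA/Aa, Trait absent: 108×159/209 = 82.163
  aa, Trait present: 101×50/209 = 24.163
  aa, Trait absent: 101×159/209 = 76.837
Contributions (O − E)²/E:
  (29 − 25.837)²/25.837 = 0.3872
  (79 − 82.163)²/82.163 = 0.1218
  (21 − 24.163)²/24.163 = 0.4140
  (80 − 76.837)²/76.837 = 0.1302
χ² = 0.3872 + 0.1218 + 0.4140 + 0.1302 = 1.05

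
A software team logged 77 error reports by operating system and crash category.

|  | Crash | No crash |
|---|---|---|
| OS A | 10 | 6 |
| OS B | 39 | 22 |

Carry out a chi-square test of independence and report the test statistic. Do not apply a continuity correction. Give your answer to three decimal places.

Row totals: 16, 61. Column totals: 49, 28. Grand total N = 77.
Expected counts (row total × column total / N):
  OS A, Crash: 16×49/77 = 10.1818
  OS A, No crash: 16×28/77 = 5.8182
  OS B, Crash: 61×49/77 = 38.8182
  OS B, No crash: 61×28/77 = 22.1818
Contributions (O − E)²/E:
  (10 − 10.1818)²/10.1818 = 0.0032
  (6 − 5.8182)²/5.8182 = 0.0057
  (39 − 38.8182)²/38.8182 = 0.0009
  (22 − 22.1818)²/22.1818 = 0.0015
χ² = 0.0032 + 0.0057 + 0.0009 + 0.0015 = 0.011

0.011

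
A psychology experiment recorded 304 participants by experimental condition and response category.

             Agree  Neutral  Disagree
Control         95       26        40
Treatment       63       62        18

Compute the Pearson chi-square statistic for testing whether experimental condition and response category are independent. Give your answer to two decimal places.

28.59

Row totals: 161, 143. Column totals: 158, 88, 58. Grand total N = 304.
Expected counts (row total × column total / N):
  Control, Agree: 161×158/304 = 83.678
  Control, Neutral: 161×88/304 = 46.605
  Control, Disagree: 161×58/304 = 30.717
  Treatment, Agree: 143×158/304 = 74.322
  Treatment, Neutral: 143×88/304 = 41.395
  Treatment, Disagree: 143×58/304 = 27.283
Contributions (O − E)²/E:
  (95 − 83.678)²/83.678 = 1.5319
  (26 − 46.605)²/46.605 = 9.1099
  (40 − 30.717)²/30.717 = 2.8054
  (63 − 74.322)²/74.322 = 1.7248
  (62 − 41.395)²/41.395 = 10.2565
  (18 − 27.283)²/27.283 = 3.1585
χ² = 1.5319 + 9.1099 + 2.8054 + 1.7248 + 10.2565 + 3.1585 = 28.59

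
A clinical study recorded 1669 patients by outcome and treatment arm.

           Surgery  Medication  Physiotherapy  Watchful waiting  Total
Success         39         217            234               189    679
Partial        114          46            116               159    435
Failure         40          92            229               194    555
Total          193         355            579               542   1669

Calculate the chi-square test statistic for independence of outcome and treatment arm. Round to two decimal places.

198.04

Grand total N = 1669.
Expected counts (row total × column total / N):
  Success, Surgery: 679×193/1669 = 78.518
  Success, Medication: 679×355/1669 = 144.425
  Success, Physiotherapy: 679×579/1669 = 235.555
  Success, Watchful waiting: 679×542/1669 = 220.502
  Partial, Surgery: 435×193/1669 = 50.303
  Partial, Medication: 435×355/1669 = 92.525
  Partial, Physiotherapy: 435×579/1669 = 150.908
  Partial, Watchful waiting: 435×542/1669 = 141.264
  Failure, Surgery: 555×193/1669 = 64.179
  Failure, Medication: 555×355/1669 = 118.050
  Failure, Physiotherapy: 555×579/1669 = 192.537
  Failure, Watchful waiting: 555×542/1669 = 180.234
Contributions (O − E)²/E:
  (39 − 78.518)²/78.518 = 19.8894
  (217 − 144.425)²/144.425 = 36.4697
  (234 − 235.555)²/235.555 = 0.0103
  (189 − 220.502)²/220.502 = 4.5005
  (114 − 50.303)²/50.303 = 80.6574
  (46 − 92.525)²/92.525 = 23.3945
  (116 − 150.908)²/150.908 = 8.0749
  (159 − 141.264)²/141.264 = 2.2268
  (40 − 64.179)²/64.179 = 9.1093
  (92 − 118.050)²/118.050 = 5.7484
  (229 − 192.537)²/192.537 = 6.9054
  (194 − 180.234)²/180.234 = 1.0514
χ² = 19.8894 + 36.4697 + 0.0103 + 4.5005 + 80.6574 + 23.3945 + 8.0749 + 2.2268 + 9.1093 + 5.7484 + 6.9054 + 1.0514 = 198.04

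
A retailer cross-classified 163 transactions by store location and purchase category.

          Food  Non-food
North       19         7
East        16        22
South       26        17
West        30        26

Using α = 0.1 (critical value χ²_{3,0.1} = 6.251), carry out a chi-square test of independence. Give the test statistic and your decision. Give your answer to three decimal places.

6.529; reject H₀

Row totals: 26, 38, 43, 56. Column totals: 91, 72. Grand total N = 163.
Expected counts (row total × column total / N):
  North, Food: 26×91/163 = 14.5153
  North, Non-food: 26×72/163 = 11.4847
  East, Food: 38×91/163 = 21.2147
  East, Non-food: 38×72/163 = 16.7853
  South, Food: 43×91/163 = 24.0061
  South, Non-food: 43×72/163 = 18.9939
  West, Food: 56×91/163 = 31.2638
  West, Non-food: 56×72/163 = 24.7362
Contributions (O − E)²/E:
  (19 − 14.5153)²/14.5153 = 1.3856
  (7 − 11.4847)²/11.4847 = 1.7512
  (16 − 21.2147)²/21.2147 = 1.2818
  (22 − 16.7853)²/16.7853 = 1.6201
  (26 − 24.0061)²/24.0061 = 0.1656
  (17 − 18.9939)²/18.9939 = 0.2093
  (30 − 31.2638)²/31.2638 = 0.0511
  (26 − 24.7362)²/24.7362 = 0.0646
χ² = 1.3856 + 1.7512 + 1.2818 + 1.6201 + 0.1656 + 0.2093 + 0.0511 + 0.0646 = 6.529
df = (4−1)(2−1) = 3. Since 6.529 > 6.251, reject the null hypothesis of independence at α = 0.1.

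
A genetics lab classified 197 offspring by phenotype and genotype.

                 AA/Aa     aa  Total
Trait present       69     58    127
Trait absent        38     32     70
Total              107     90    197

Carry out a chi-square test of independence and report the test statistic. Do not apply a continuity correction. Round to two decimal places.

Grand total N = 197.
Expected counts (row total × column total / N):
  Trait present, AA/Aa: 127×107/197 = 68.980
  Trait present, aa: 127×90/197 = 58.020
  Trait absent, AA/Aa: 70×107/197 = 38.020
  Trait absent, aa: 70×90/197 = 31.980
Contributions (O − E)²/E:
  (69 − 68.980)²/68.980 = 0.0000
  (58 − 58.020)²/58.020 = 0.0000
  (38 − 38.020)²/38.020 = 0.0000
  (32 − 31.980)²/31.980 = 0.0000
χ² = 0.0000 + 0.0000 + 0.0000 + 0.0000 = 0.00

0.00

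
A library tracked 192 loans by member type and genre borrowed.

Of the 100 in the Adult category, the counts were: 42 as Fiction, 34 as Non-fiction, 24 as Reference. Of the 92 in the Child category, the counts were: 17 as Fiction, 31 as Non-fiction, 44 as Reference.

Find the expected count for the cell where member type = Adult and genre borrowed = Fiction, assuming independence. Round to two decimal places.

Row total (Adult) = 100; column total (Fiction) = 59; grand total N = 192.
Expected count = (row total × column total) / N = 100 × 59 / 192 = 30.73.

30.73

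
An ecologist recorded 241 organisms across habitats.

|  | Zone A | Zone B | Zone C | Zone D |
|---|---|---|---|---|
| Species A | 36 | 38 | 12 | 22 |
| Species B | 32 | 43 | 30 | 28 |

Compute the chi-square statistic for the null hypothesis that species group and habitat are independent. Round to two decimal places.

Row totals: 108, 133. Column totals: 68, 81, 42, 50. Grand total N = 241.
Expected counts (row total × column total / N):
  Species A, Zone A: 108×68/241 = 30.473
  Species A, Zone B: 108×81/241 = 36.299
  Species A, Zone C: 108×42/241 = 18.822
  Species A, Zone D: 108×50/241 = 22.407
  Species B, Zone A: 133×68/241 = 37.527
  Species B, Zone B: 133×81/241 = 44.701
  Species B, Zone C: 133×42/241 = 23.178
  Species B, Zone D: 133×50/241 = 27.593
Contributions (O − E)²/E:
  (36 − 30.473)²/30.473 = 1.0025
  (38 − 36.299)²/36.299 = 0.0797
  (12 − 18.822)²/18.822 = 2.4726
  (22 − 22.407)²/22.407 = 0.0074
  (32 − 37.527)²/37.527 = 0.8140
  (43 − 44.701)²/44.701 = 0.0647
  (30 − 23.178)²/23.178 = 2.0079
  (28 − 27.593)²/27.593 = 0.0060
χ² = 1.0025 + 0.0797 + 2.4726 + 0.0074 + 0.8140 + 0.0647 + 2.0079 + 0.0060 = 6.45

6.45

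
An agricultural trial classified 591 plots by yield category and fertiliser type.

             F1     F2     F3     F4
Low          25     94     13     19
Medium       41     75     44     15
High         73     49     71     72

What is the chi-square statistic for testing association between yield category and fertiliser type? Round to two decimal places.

96.93

Row totals: 151, 175, 265. Column totals: 139, 218, 128, 106. Grand total N = 591.
Expected counts (row total × column total / N):
  Low, F1: 151×139/591 = 35.514
  Low, F2: 151×218/591 = 55.699
  Low, F3: 151×128/591 = 32.704
  Low, F4: 151×106/591 = 27.083
  Medium, F1: 175×139/591 = 41.159
  Medium, F2: 175×218/591 = 64.552
  Medium, F3: 175×128/591 = 37.902
  Medium, F4: 175×106/591 = 31.387
  High, F1: 265×139/591 = 62.327
  High, F2: 265×218/591 = 97.750
  High, F3: 265×128/591 = 57.394
  High, F4: 265×106/591 = 47.530
Contributions (O − E)²/E:
  (25 − 35.514)²/35.514 = 3.1127
  (94 − 55.699)²/55.699 = 26.3374
  (13 − 32.704)²/32.704 = 11.8716
  (19 − 27.083)²/27.083 = 2.4124
  (41 − 41.159)²/41.159 = 0.0006
  (75 − 64.552)²/64.552 = 1.6911
  (44 − 37.902)²/37.902 = 0.9811
  (15 − 31.387)²/31.387 = 8.5556
  (73 − 62.327)²/62.327 = 1.8277
  (49 − 97.750)²/97.750 = 24.3127
  (71 − 57.394)²/57.394 = 3.2255
  (72 − 47.530)²/47.530 = 12.5980
χ² = 3.1127 + 26.3374 + 11.8716 + 2.4124 + 0.0006 + 1.6911 + 0.9811 + 8.5556 + 1.8277 + 24.3127 + 3.2255 + 12.5980 = 96.93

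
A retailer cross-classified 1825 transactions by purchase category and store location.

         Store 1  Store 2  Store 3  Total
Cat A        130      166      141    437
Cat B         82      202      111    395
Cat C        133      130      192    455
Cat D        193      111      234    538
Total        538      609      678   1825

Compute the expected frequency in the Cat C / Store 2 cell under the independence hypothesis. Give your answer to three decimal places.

Row total (Cat C) = 455; column total (Store 2) = 609; grand total N = 1825.
Expected count = (row total × column total) / N = 455 × 609 / 1825 = 151.833.

151.833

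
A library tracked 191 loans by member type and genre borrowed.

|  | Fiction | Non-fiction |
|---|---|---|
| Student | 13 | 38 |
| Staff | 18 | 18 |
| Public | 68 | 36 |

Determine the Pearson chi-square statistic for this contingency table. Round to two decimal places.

Row totals: 51, 36, 104. Column totals: 99, 92. Grand total N = 191.
Expected counts (row total × column total / N):
  Student, Fiction: 51×99/191 = 26.4346
  Student, Non-fiction: 51×92/191 = 24.5654
  Staff, Fiction: 36×99/191 = 18.6597
  Staff, Non-fiction: 36×92/191 = 17.3403
  Public, Fiction: 104×99/191 = 53.9058
  Public, Non-fiction: 104×92/191 = 50.0942
Contributions (O − E)²/E:
  (13 − 26.4346)²/26.4346 = 6.8277
  (38 − 24.5654)²/24.5654 = 7.3473
  (18 − 18.6597)²/18.6597 = 0.0233
  (18 − 17.3403)²/17.3403 = 0.0251
  (68 − 53.9058)²/53.9058 = 3.6851
  (36 − 50.0942)²/50.0942 = 3.9655
χ² = 6.8277 + 7.3473 + 0.0233 + 0.0251 + 3.6851 + 3.9655 = 21.87

21.87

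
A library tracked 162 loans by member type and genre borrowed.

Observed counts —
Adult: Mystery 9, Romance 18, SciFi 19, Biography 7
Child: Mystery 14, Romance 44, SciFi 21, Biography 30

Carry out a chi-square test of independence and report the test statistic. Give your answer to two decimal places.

Row totals: 53, 109. Column totals: 23, 62, 40, 37. Grand total N = 162.
Expected counts (row total × column total / N):
  Adult, Mystery: 53×23/162 = 7.525
  Adult, Romance: 53×62/162 = 20.284
  Adult, SciFi: 53×40/162 = 13.086
  Adult, Biography: 53×37/162 = 12.105
  Child, Mystery: 109×23/162 = 15.475
  Child, Romance: 109×62/162 = 41.716
  Child, SciFi: 109×40/162 = 26.914
  Child, Biography: 109×37/162 = 24.895
Contributions (O − E)²/E:
  (9 − 7.525)²/7.525 = 0.2891
  (18 − 20.284)²/20.284 = 0.2572
  (19 − 13.086)²/13.086 = 2.6727
  (7 − 12.105)²/12.105 = 2.1529
  (14 − 15.475)²/15.475 = 0.1406
  (44 − 41.716)²/41.716 = 0.1251
  (21 − 26.914)²/26.914 = 1.2995
  (30 − 24.895)²/24.895 = 1.0468
χ² = 0.2891 + 0.2572 + 2.6727 + 2.1529 + 0.1406 + 0.1251 + 1.2995 + 1.0468 = 7.98

7.98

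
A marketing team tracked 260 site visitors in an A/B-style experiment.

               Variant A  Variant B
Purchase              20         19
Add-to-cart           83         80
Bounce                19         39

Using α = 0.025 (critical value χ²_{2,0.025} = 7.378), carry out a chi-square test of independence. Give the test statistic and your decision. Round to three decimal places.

Row totals: 39, 163, 58. Column totals: 122, 138. Grand total N = 260.
Expected counts (row total × column total / N):
  Purchase, Variant A: 39×122/260 = 18.3000
  Purchase, Variant B: 39×138/260 = 20.7000
  Add-to-cart, Variant A: 163×122/260 = 76.4846
  Add-to-cart, Variant B: 163×138/260 = 86.5154
  Bounce, Variant A: 58×122/260 = 27.2154
  Bounce, Variant B: 58×138/260 = 30.7846
Contributions (O − E)²/E:
  (20 − 18.3000)²/18.3000 = 0.1579
  (19 − 20.7000)²/20.7000 = 0.1396
  (83 − 76.4846)²/76.4846 = 0.5550
  (80 − 86.5154)²/86.5154 = 0.4907
  (19 − 27.2154)²/27.2154 = 2.4799
  (39 − 30.7846)²/30.7846 = 2.1924
χ² = 0.1579 + 0.1396 + 0.5550 + 0.4907 + 2.4799 + 2.1924 = 6.016
df = (3−1)(2−1) = 2. Since 6.016 < 7.378, fail to reject the null hypothesis of independence at α = 0.025.

6.016; fail to reject H₀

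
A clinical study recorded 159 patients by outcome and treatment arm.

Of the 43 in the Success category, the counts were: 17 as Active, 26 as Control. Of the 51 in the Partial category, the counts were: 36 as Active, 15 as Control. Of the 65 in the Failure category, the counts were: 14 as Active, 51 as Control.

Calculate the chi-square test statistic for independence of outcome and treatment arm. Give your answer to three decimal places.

Row totals: 43, 51, 65. Column totals: 67, 92. Grand total N = 159.
Expected counts (row total × column total / N):
  Success, Active: 43×67/159 = 18.1195
  Success, Control: 43×92/159 = 24.8805
  Partial, Active: 51×67/159 = 21.4906
  Partial, Control: 51×92/159 = 29.5094
  Failure, Active: 65×67/159 = 27.3899
  Failure, Control: 65×92/159 = 37.6101
Contributions (O − E)²/E:
  (17 − 18.1195)²/18.1195 = 0.0692
  (26 − 24.8805)²/24.8805 = 0.0504
  (36 − 21.4906)²/21.4906 = 9.7960
  (15 − 29.5094)²/29.5094 = 7.1341
  (14 − 27.3899)²/27.3899 = 6.5458
  (51 − 37.6101)²/37.6101 = 4.7671
χ² = 0.0692 + 0.0504 + 9.7960 + 7.1341 + 6.5458 + 4.7671 = 28.363

28.363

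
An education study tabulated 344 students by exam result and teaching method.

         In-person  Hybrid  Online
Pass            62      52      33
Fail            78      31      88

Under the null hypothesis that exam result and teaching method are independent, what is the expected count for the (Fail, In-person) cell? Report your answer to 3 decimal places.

Row total (Fail) = 197; column total (In-person) = 140; grand total N = 344.
Expected count = (row total × column total) / N = 197 × 140 / 344 = 80.174.

80.174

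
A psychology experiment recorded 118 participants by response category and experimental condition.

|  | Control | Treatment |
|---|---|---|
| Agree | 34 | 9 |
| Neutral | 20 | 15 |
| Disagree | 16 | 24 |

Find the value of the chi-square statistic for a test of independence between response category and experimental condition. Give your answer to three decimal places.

Row totals: 43, 35, 40. Column totals: 70, 48. Grand total N = 118.
Expected counts (row total × column total / N):
  Agree, Control: 43×70/118 = 25.5085
  Agree, Treatment: 43×48/118 = 17.4915
  Neutral, Control: 35×70/118 = 20.7627
  Neutral, Treatment: 35×48/118 = 14.2373
  Disagree, Control: 40×70/118 = 23.7288
  Disagree, Treatment: 40×48/118 = 16.2712
Contributions (O − E)²/E:
  (34 − 25.5085)²/25.5085 = 2.8267
  (9 − 17.4915)²/17.4915 = 4.1223
  (20 − 20.7627)²/20.7627 = 0.0280
  (15 − 14.2373)²/14.2373 = 0.0409
  (16 − 23.7288)²/23.7288 = 2.5174
  (24 − 16.2712)²/16.2712 = 3.6712
χ² = 2.8267 + 4.1223 + 0.0280 + 0.0409 + 2.5174 + 3.6712 = 13.207

13.207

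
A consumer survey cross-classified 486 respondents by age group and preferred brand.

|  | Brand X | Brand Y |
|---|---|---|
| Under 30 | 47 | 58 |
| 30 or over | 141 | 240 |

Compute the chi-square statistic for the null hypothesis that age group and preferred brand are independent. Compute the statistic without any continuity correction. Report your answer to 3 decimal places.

2.087

Row totals: 105, 381. Column totals: 188, 298. Grand total N = 486.
Expected counts (row total × column total / N):
  Under 30, Brand X: 105×188/486 = 40.6173
  Under 30, Brand Y: 105×298/486 = 64.3827
  30 or over, Brand X: 381×188/486 = 147.3827
  30 or over, Brand Y: 381×298/486 = 233.6173
Contributions (O − E)²/E:
  (47 − 40.6173)²/40.6173 = 1.0030
  (58 − 64.3827)²/64.3827 = 0.6328
  (141 − 147.3827)²/147.3827 = 0.2764
  (240 − 233.6173)²/233.6173 = 0.1744
χ² = 1.0030 + 0.6328 + 0.2764 + 0.1744 = 2.087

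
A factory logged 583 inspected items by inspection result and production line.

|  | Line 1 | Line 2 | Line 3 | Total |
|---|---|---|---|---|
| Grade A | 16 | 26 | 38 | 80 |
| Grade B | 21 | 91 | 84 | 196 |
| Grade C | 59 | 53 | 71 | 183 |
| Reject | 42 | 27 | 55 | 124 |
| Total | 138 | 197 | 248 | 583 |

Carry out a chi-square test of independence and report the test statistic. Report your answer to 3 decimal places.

Grand total N = 583.
Expected counts (row total × column total / N):
  Grade A, Line 1: 80×138/583 = 18.9365
  Grade A, Line 2: 80×197/583 = 27.0326
  Grade A, Line 3: 80×248/583 = 34.0309
  Grade B, Line 1: 196×138/583 = 46.3945
  Grade B, Line 2: 196×197/583 = 66.2298
  Grade B, Line 3: 196×248/583 = 83.3756
  Grade C, Line 1: 183×138/583 = 43.3173
  Grade C, Line 2: 183×197/583 = 61.8370
  Grade C, Line 3: 183×248/583 = 77.8456
  Reject, Line 1: 124×138/583 = 29.3516
  Reject, Line 2: 124×197/583 = 41.9005
  Reject, Line 3: 124×248/583 = 52.7479
Contributions (O − E)²/E:
  (16 − 18.9365)²/18.9365 = 0.4554
  (26 − 27.0326)²/27.0326 = 0.0394
  (38 − 34.0309)²/34.0309 = 0.4629
  (21 − 46.3945)²/46.3945 = 13.8999
  (91 − 66.2298)²/66.2298 = 9.2642
  (84 − 83.3756)²/83.3756 = 0.0047
  (59 − 43.3173)²/43.3173 = 5.6778
  (53 − 61.8370)²/61.8370 = 1.2629
  (71 − 77.8456)²/77.8456 = 0.6020
  (42 − 29.3516)²/29.3516 = 5.4505
  (27 − 41.9005)²/41.9005 = 5.2989
  (55 − 52.7479)²/52.7479 = 0.0962
χ² = 0.4554 + 0.0394 + 0.4629 + 13.8999 + 9.2642 + 0.0047 + 5.6778 + 1.2629 + 0.6020 + 5.4505 + 5.2989 + 0.0962 = 42.515

42.515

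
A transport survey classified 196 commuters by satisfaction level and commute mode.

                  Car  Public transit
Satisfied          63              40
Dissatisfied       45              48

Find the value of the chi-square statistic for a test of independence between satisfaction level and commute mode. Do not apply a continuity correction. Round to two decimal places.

Row totals: 103, 93. Column totals: 108, 88. Grand total N = 196.
Expected counts (row total × column total / N):
  Satisfied, Car: 103×108/196 = 56.755
  Satisfied, Public transit: 103×88/196 = 46.245
  Dissatisfied, Car: 93×108/196 = 51.245
  Dissatisfied, Public transit: 93×88/196 = 41.755
Contributions (O − E)²/E:
  (63 − 56.755)²/56.755 = 0.6872
  (40 − 46.245)²/46.245 = 0.8433
  (45 − 51.245)²/51.245 = 0.7611
  (48 − 41.755)²/41.755 = 0.9340
χ² = 0.6872 + 0.8433 + 0.7611 + 0.9340 = 3.23

3.23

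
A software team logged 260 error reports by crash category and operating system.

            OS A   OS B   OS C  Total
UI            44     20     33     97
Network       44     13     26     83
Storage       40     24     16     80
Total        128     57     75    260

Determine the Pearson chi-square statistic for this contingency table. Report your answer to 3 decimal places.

Grand total N = 260.
Expected counts (row total × column total / N):
  UI, OS A: 97×128/260 = 47.7538
  UI, OS B: 97×57/260 = 21.2654
  UI, OS C: 97×75/260 = 27.9808
  Network, OS A: 83×128/260 = 40.8615
  Network, OS B: 83×57/260 = 18.1962
  Network, OS C: 83×75/260 = 23.9423
  Storage, OS A: 80×128/260 = 39.3846
  Storage, OS B: 80×57/260 = 17.5385
  Storage, OS C: 80×75/260 = 23.0769
Contributions (O − E)²/E:
  (44 − 47.7538)²/47.7538 = 0.2951
  (20 − 21.2654)²/21.2654 = 0.0753
  (33 − 27.9808)²/27.9808 = 0.9003
  (44 − 40.8615)²/40.8615 = 0.2411
  (13 − 18.1962)²/18.1962 = 1.4839
  (26 − 23.9423)²/23.9423 = 0.1768
  (40 − 39.3846)²/39.3846 = 0.0096
  (24 − 17.5385)²/17.5385 = 2.3805
  (16 − 23.0769)²/23.0769 = 2.1702
χ² = 0.2951 + 0.0753 + 0.9003 + 0.2411 + 1.4839 + 0.1768 + 0.0096 + 2.3805 + 2.1702 = 7.733

7.733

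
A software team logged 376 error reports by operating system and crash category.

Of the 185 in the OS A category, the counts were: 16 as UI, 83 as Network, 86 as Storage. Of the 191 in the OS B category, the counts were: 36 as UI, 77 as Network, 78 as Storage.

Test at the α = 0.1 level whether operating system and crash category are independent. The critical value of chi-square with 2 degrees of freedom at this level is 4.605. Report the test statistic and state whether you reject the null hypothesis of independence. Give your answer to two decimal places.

Row totals: 185, 191. Column totals: 52, 160, 164. Grand total N = 376.
Expected counts (row total × column total / N):
  OS A, UI: 185×52/376 = 25.585
  OS A, Network: 185×160/376 = 78.723
  OS A, Storage: 185×164/376 = 80.691
  OS B, UI: 191×52/376 = 26.415
  OS B, Network: 191×160/376 = 81.277
  OS B, Storage: 191×164/376 = 83.309
Contributions (O − E)²/E:
  (16 − 25.585)²/25.585 = 3.5909
  (83 − 78.723)²/78.723 = 0.2324
  (86 − 80.691)²/80.691 = 0.3493
  (36 − 26.415)²/26.415 = 3.4780
  (77 − 81.277)²/81.277 = 0.2251
  (78 − 83.309)²/83.309 = 0.3383
χ² = 3.5909 + 0.2324 + 0.3493 + 3.4780 + 0.2251 + 0.3383 = 8.21
df = (2−1)(3−1) = 2. Since 8.21 > 4.605, reject the null hypothesis of independence at α = 0.1.

8.21; reject H₀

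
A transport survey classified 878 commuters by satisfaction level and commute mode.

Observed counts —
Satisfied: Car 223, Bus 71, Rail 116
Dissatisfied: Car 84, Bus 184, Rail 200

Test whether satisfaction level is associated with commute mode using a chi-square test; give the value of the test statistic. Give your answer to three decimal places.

Row totals: 410, 468. Column totals: 307, 255, 316. Grand total N = 878.
Expected counts (row total × column total / N):
  Satisfied, Car: 410×307/878 = 143.3599
  Satisfied, Bus: 410×255/878 = 119.0774
  Satisfied, Rail: 410×316/878 = 147.5626
  Dissatisfied, Car: 468×307/878 = 163.6401
  Dissatisfied, Bus: 468×255/878 = 135.9226
  Dissatisfied, Rail: 468×316/878 = 168.4374
Contributions (O − E)²/E:
  (223 − 143.3599)²/143.3599 = 44.2421
  (71 − 119.0774)²/119.0774 = 19.4112
  (116 − 147.5626)²/147.5626 = 6.7510
  (84 − 163.6401)²/163.6401 = 38.7591
  (184 − 135.9226)²/135.9226 = 17.0055
  (200 − 168.4374)²/168.4374 = 5.9143
χ² = 44.2421 + 19.4112 + 6.7510 + 38.7591 + 17.0055 + 5.9143 = 132.083

132.083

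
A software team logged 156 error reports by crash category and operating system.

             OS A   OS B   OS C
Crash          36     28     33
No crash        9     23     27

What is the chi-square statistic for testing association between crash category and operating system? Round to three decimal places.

Row totals: 97, 59. Column totals: 45, 51, 60. Grand total N = 156.
Expected counts (row total × column total / N):
  Crash, OS A: 97×45/156 = 27.9808
  Crash, OS B: 97×51/156 = 31.7115
  Crash, OS C: 97×60/156 = 37.3077
  No crash, OS A: 59×45/156 = 17.0192
  No crash, OS B: 59×51/156 = 19.2885
  No crash, OS C: 59×60/156 = 22.6923
Contributions (O − E)²/E:
  (36 − 27.9808)²/27.9808 = 2.2983
  (28 − 31.7115)²/31.7115 = 0.4344
  (33 − 37.3077)²/37.3077 = 0.4974
  (9 − 17.0192)²/17.0192 = 3.7785
  (23 − 19.2885)²/19.2885 = 0.7142
  (27 − 22.6923)²/22.6923 = 0.8177
χ² = 2.2983 + 0.4344 + 0.4974 + 3.7785 + 0.7142 + 0.8177 = 8.541

8.541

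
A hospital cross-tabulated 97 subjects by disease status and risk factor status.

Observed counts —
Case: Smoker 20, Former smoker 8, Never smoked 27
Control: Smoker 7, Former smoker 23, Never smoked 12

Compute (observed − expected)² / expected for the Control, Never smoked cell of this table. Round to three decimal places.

Row total (Control) = 42; column total (Never smoked) = 39; N = 97.
Expected count E = 42 × 39 / 97 = 16.8866.
Contribution = (O − E)²/E = (12 − 16.8866)² / 16.8866 = 1.414.

1.414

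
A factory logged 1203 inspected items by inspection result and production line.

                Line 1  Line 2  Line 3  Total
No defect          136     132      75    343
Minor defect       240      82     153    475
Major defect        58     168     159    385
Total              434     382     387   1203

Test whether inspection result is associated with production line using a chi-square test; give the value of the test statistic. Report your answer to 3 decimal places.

Grand total N = 1203.
Expected counts (row total × column total / N):
  No defect, Line 1: 343×434/1203 = 123.7423
  No defect, Line 2: 343×382/1203 = 108.9160
  No defect, Line 3: 343×387/1203 = 110.3416
  Minor defect, Line 1: 475×434/1203 = 171.3633
  Minor defect, Line 2: 475×382/1203 = 150.8313
  Minor defect, Line 3: 475×387/1203 = 152.8055
  Major defect, Line 1: 385×434/1203 = 138.8944
  Major defect, Line 2: 385×382/1203 = 122.2527
  Major defect, Line 3: 385×387/1203 = 123.8529
Contributions (O − E)²/E:
  (136 − 123.7423)²/123.7423 = 1.2142
  (132 − 108.9160)²/108.9160 = 4.8925
  (75 − 110.3416)²/110.3416 = 11.3197
  (240 − 171.3633)²/171.3633 = 27.4913
  (82 − 150.8313)²/150.8313 = 31.4109
  (153 − 152.8055)²/152.8055 = 0.0002
  (58 − 138.8944)²/138.8944 = 47.1142
  (168 − 122.2527)²/122.2527 = 17.1188
  (159 − 123.8529)²/123.8529 = 9.9741
χ² = 1.2142 + 4.8925 + 11.3197 + 27.4913 + 31.4109 + 0.0002 + 47.1142 + 17.1188 + 9.9741 = 150.536

150.536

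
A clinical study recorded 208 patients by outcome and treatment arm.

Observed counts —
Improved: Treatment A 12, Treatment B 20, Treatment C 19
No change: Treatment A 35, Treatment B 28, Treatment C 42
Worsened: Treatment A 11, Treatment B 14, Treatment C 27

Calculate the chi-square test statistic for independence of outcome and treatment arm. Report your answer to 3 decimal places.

Row totals: 51, 105, 52. Column totals: 58, 62, 88. Grand total N = 208.
Expected counts (row total × column total / N):
  Improved, Treatment A: 51×58/208 = 14.2212
  Improved, Treatment B: 51×62/208 = 15.2019
  Improved, Treatment C: 51×88/208 = 21.5769
  No change, Treatment A: 105×58/208 = 29.2788
  No change, Treatment B: 105×62/208 = 31.2981
  No change, Treatment C: 105×88/208 = 44.4231
  Worsened, Treatment A: 52×58/208 = 14.5000
  Worsened, Treatment B: 52×62/208 = 15.5000
  Worsened, Treatment C: 52×88/208 = 22.0000
Contributions (O − E)²/E:
  (12 − 14.2212)²/14.2212 = 0.3469
  (20 − 15.2019)²/15.2019 = 1.5144
  (19 − 21.5769)²/21.5769 = 0.3078
  (35 − 29.2788)²/29.2788 = 1.1179
  (28 − 31.2981)²/31.2981 = 0.3475
  (42 − 44.4231)²/44.4231 = 0.1322
  (11 − 14.5000)²/14.5000 = 0.8448
  (14 − 15.5000)²/15.5000 = 0.1452
  (27 − 22.0000)²/22.0000 = 1.1364
χ² = 0.3469 + 1.5144 + 0.3078 + 1.1179 + 0.3475 + 0.1322 + 0.8448 + 0.1452 + 1.1364 = 5.893

5.893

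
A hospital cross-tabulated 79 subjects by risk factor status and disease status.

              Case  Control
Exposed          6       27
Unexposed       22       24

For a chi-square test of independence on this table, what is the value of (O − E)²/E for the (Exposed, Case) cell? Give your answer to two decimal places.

Row total (Exposed) = 33; column total (Case) = 28; N = 79.
Expected count E = 33 × 28 / 79 = 11.696.
Contribution = (O − E)²/E = (6 − 11.696)² / 11.696 = 2.77.

2.77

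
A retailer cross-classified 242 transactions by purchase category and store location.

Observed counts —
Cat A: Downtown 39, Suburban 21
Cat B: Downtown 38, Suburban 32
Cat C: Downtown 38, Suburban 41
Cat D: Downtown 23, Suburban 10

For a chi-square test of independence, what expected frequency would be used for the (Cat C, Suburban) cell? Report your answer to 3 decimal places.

33.950

Row total (Cat C) = 79; column total (Suburban) = 104; grand total N = 242.
Expected count = (row total × column total) / N = 79 × 104 / 242 = 33.950.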